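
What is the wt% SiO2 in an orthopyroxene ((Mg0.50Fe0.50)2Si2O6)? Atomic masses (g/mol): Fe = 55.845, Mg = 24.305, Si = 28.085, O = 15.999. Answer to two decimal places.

51.73 wt%

Formula mass = 232.314 g/mol.
2 Si → 2.0000 mol SiO2 per formula unit; M(SiO2) = 60.083, so SiO2 mass = 120.166 g.
120.166/232.314 × 100 = 51.73 wt%.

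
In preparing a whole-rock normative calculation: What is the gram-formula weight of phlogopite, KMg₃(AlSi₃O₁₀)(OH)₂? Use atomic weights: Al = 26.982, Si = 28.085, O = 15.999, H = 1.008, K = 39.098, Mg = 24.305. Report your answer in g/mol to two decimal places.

417.25 g/mol

K: 1 × 39.098 = 39.0980
Mg: 3 × 24.305 = 72.9150
Al: 1 × 26.982 = 26.9820
Si: 3 × 28.085 = 84.2550
O: 12 × 15.999 = 191.9880
H: 2 × 1.008 = 2.0160
Summing the contributions gives the formula mass.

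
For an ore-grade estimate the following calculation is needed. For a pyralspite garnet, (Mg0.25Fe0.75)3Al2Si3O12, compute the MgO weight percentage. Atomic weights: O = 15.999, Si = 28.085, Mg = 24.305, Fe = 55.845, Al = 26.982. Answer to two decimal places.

Formula mass = 474.087 g/mol.
0.75 Mg → 0.7500 mol MgO per formula unit; M(MgO) = 40.304, so MgO mass = 30.228 g.
30.228/474.087 × 100 = 6.38 wt%.

6.38 wt%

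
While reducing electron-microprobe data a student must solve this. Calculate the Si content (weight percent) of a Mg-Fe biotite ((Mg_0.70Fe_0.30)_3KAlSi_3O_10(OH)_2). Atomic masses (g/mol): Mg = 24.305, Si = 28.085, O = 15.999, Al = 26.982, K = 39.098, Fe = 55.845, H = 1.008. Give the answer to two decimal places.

Molar mass of (Mg_0.70Fe_0.30)_3KAlSi_3O_10(OH)_2: 2.10×24.305 + 0.90×55.845 + 1×39.098 + 1×26.982 + 3×28.085 + 12×15.999 + 2×1.008 = 445.640 g/mol.
Mass of Si per formula unit: 3 × 28.085 = 84.255 g.
Weight fraction Si = 84.255 / 445.640 = 0.1891.

18.91 weight percent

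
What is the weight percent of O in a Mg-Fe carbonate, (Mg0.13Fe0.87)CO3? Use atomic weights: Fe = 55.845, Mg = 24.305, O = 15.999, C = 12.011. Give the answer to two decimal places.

Formula mass = 0.13×24.305 + 0.87×55.845 + 1×12.011 + 3×15.999 = 111.753 g/mol, of which 47.997 g is O.
So O makes up 47.997/111.753 = 0.4295 of the mass, i.e. 42.95%.

42.95 wt%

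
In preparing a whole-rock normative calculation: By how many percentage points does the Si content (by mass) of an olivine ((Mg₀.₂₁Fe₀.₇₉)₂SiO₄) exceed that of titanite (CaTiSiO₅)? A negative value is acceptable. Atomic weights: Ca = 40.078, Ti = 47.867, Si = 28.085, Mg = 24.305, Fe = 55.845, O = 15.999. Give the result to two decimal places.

0.41 percentage points

Si in (Mg₀.₂₁Fe₀.₇₉)₂SiO₄: molar mass 190.524 g/mol; 1×28.085 = 28.085 g → 14.74 wt%.
Si in CaTiSiO₅: molar mass 196.025 g/mol; 1×28.085 = 28.085 g → 14.33 wt%.
Difference = 14.74 − 14.33 = 0.41 percentage points.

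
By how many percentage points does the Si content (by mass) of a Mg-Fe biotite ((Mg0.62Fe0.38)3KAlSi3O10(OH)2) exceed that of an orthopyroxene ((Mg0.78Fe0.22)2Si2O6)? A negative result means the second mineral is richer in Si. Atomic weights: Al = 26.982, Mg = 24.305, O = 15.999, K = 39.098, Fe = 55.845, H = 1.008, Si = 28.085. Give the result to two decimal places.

M((Mg0.62Fe0.38)3KAlSi3O10(OH)2) = 453.210 g/mol, so wt% Si = 84.255/453.210 × 100 = 18.59%.
M((Mg0.78Fe0.22)2Si2O6) = 214.652 g/mol, so wt% Si = 56.170/214.652 × 100 = 26.17%.
18.59 − 26.17 = -7.58 pp.

-7.58 percentage points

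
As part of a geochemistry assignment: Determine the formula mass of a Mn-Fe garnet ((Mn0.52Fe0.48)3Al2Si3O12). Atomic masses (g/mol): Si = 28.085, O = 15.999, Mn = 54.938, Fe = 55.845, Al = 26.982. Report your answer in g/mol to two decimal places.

Mn: 1.56 × 54.938 = 85.7033
Fe: 1.44 × 55.845 = 80.4168
Al: 2 × 26.982 = 53.9640
Si: 3 × 28.085 = 84.2550
O: 12 × 15.999 = 191.9880
Summing the contributions gives the formula mass.

496.33 g/mol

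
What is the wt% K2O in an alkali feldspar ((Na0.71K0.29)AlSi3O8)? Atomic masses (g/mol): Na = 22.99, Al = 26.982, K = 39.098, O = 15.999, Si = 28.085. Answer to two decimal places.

Molar mass of (Na0.71K0.29)AlSi3O8 = 0.71*22.99 + 0.29*39.098 + 1*26.982 + 3*28.085 + 8*15.999 = 266.890 g/mol.
Each formula unit contains 0.29 K, equivalent to 0.29/2 = 0.1450 mol K2O.
M(K2O) = 2×39.098 + 1×15.999 = 94.195 g/mol.
Mass of K2O per formula unit = 0.1450 × 94.195 = 13.658 g.
K2O wt% = 13.658 / 266.890 × 100 = 5.12%.

5.12 wt%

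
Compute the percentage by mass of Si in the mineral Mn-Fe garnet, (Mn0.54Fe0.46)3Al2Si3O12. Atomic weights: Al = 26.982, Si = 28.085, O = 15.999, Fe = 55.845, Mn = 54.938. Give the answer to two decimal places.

Formula mass = 1.62*54.938 + 1.38*55.845 + 2*26.982 + 3*28.085 + 12*15.999 = 496.273 g/mol, of which 84.255 g is Si.
So Si makes up 84.255/496.273 = 0.1698 of the mass, i.e. 16.98%.

16.98 mass %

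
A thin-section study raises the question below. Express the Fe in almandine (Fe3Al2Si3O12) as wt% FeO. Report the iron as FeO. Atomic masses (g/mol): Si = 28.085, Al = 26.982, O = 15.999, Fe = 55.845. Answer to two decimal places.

Molar mass of Fe3Al2Si3O12 = 3*55.845 + 2*26.982 + 3*28.085 + 12*15.999 = 497.742 g/mol.
Each formula unit contains 3 Fe, equivalent to 3/1 = 3.0000 mol FeO.
M(FeO) = 1×55.845 + 1×15.999 = 71.844 g/mol.
Mass of FeO per formula unit = 3.0000 × 71.844 = 215.532 g.
FeO wt% = 215.532 / 497.742 × 100 = 43.30%.

43.30 wt%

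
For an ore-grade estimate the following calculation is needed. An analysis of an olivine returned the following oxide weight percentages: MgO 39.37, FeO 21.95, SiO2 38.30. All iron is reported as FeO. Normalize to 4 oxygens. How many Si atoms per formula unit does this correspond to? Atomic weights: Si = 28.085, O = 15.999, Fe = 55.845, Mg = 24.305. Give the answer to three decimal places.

0.997 Si apfu

MgO: 39.37/40.304 = 0.97683 mol → 0.97683 mol Mg, 0.97683 mol O.
FeO: 21.95/71.844 = 0.30552 mol → 0.30552 mol Fe, 0.30552 mol O.
SiO2: 38.30/60.083 = 0.63745 mol → 0.63745 mol Si, 1.27490 mol O.
Total oxygen = 2.55725 mol. Normalization factor = 4/2.55725 = 1.56418.
Si per 4 O = 0.63745 × 1.56418 = 0.997.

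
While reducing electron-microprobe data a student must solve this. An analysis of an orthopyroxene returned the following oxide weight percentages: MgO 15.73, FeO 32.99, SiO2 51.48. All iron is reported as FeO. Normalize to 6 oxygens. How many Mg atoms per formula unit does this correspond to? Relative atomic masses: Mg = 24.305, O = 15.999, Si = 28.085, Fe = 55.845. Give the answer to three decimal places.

MgO (M=40.304): mol = 0.39028; Mg = 0.39028, O = 0.39028.
FeO (M=71.844): mol = 0.45919; Fe = 0.45919, O = 0.45919.
SiO2 (M=60.083): mol = 0.85681; Si = 0.85681, O = 1.71362.
ΣO = 2.56309; factor = 6/ΣO = 2.34092.
Mg apfu = 0.39028 × 2.34092 = 0.914.

0.914 Mg apfu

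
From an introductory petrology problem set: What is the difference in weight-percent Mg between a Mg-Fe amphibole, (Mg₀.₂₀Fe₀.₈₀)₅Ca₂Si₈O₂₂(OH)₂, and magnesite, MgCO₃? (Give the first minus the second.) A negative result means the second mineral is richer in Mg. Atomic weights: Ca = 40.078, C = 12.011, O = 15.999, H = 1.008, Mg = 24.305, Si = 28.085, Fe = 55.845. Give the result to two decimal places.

Mg in (Mg₀.₂₀Fe₀.₈₀)₅Ca₂Si₈O₂₂(OH)₂: molar mass 938.513 g/mol; 1×24.305 = 24.305 g → 2.59 wt%.
Mg in MgCO₃: molar mass 84.313 g/mol; 1×24.305 = 24.305 g → 28.83 wt%.
Difference = 2.59 − 28.83 = -26.24 percentage points.

-26.24 percentage points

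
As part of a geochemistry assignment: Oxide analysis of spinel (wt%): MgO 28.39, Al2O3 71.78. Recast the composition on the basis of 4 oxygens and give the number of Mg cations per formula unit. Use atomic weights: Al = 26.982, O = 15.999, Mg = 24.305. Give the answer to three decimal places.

MgO (M=40.304): mol = 0.70440; Mg = 0.70440, O = 0.70440.
Al2O3 (M=101.961): mol = 0.70399; Al = 1.40798, O = 2.11197.
ΣO = 2.81637; factor = 4/ΣO = 1.42027.
Mg apfu = 0.70440 × 1.42027 = 1.000.

1.000 Mg apfu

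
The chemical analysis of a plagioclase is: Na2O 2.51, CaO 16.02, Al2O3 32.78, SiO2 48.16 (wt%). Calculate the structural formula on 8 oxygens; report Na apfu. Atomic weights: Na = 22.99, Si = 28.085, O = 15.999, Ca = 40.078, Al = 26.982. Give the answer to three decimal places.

0.224 Na apfu

Na2O (M=61.979): mol = 0.04050; Na = 0.08100, O = 0.04050.
CaO (M=56.077): mol = 0.28568; Ca = 0.28568, O = 0.28568.
Al2O3 (M=101.961): mol = 0.32150; Al = 0.64300, O = 0.96450.
SiO2 (M=60.083): mol = 0.80156; Si = 0.80156, O = 1.60312.
ΣO = 2.89380; factor = 8/ΣO = 2.76453.
Na apfu = 0.08100 × 2.76453 = 0.224.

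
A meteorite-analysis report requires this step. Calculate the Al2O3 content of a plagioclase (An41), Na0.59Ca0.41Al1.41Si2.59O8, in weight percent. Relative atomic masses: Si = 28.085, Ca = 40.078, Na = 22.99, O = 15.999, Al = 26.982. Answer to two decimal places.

26.74 wt%

Formula mass = 268.773 g/mol.
1.41 Al → 0.7050 mol Al2O3 per formula unit; M(Al2O3) = 101.961, so Al2O3 mass = 71.883 g.
71.883/268.773 × 100 = 26.74 wt%.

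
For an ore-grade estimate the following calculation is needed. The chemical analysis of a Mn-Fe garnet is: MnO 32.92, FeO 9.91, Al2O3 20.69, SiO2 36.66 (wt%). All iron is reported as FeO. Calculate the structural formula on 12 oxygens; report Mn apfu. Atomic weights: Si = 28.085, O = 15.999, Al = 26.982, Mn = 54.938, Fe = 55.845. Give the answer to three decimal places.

MnO (M=70.937): mol = 0.46407; Mn = 0.46407, O = 0.46407.
FeO (M=71.844): mol = 0.13794; Fe = 0.13794, O = 0.13794.
Al2O3 (M=101.961): mol = 0.20292; Al = 0.40584, O = 0.60876.
SiO2 (M=60.083): mol = 0.61016; Si = 0.61016, O = 1.22032.
ΣO = 2.43109; factor = 12/ΣO = 4.93606.
Mn apfu = 0.46407 × 4.93606 = 2.291.

2.291 Mn apfu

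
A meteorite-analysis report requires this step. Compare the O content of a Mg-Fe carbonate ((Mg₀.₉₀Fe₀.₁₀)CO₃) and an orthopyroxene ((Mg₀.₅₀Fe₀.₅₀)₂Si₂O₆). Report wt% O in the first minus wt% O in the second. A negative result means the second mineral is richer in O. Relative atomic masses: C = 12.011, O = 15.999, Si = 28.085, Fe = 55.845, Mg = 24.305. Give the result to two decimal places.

First mineral: 47.997 g O in 87.467 g formula = 54.87 wt% O.
Second mineral: 95.994 g O in 232.314 g formula = 41.32 wt% O.
54.87% − 41.32% gives a difference of 13.55 percentage points.

13.55 percentage points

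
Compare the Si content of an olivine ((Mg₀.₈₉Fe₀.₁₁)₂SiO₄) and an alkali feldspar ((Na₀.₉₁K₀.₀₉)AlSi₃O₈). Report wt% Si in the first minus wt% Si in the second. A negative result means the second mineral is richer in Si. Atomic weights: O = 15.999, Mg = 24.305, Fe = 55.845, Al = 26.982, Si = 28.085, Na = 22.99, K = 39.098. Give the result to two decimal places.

-12.93 percentage points

Si in (Mg₀.₈₉Fe₀.₁₁)₂SiO₄: molar mass 147.630 g/mol; 1×28.085 = 28.085 g → 19.02 wt%.
Si in (Na₀.₉₁K₀.₀₉)AlSi₃O₈: molar mass 263.669 g/mol; 3×28.085 = 84.255 g → 31.95 wt%.
Difference = 19.02 − 31.95 = -12.93 percentage points.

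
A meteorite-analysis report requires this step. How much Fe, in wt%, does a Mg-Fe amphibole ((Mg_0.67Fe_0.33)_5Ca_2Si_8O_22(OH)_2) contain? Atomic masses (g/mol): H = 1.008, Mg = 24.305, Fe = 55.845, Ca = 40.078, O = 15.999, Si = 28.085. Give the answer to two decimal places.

Molar mass of (Mg_0.67Fe_0.33)_5Ca_2Si_8O_22(OH)_2: 3.35·24.305 + 1.65·55.845 + 2·40.078 + 8·28.085 + 24·15.999 + 2·1.008 = 864.394 g/mol.
Mass of Fe per formula unit: 1.65 × 55.845 = 92.144 g.
Weight fraction Fe = 92.144 / 864.394 = 0.1066.

10.66 wt%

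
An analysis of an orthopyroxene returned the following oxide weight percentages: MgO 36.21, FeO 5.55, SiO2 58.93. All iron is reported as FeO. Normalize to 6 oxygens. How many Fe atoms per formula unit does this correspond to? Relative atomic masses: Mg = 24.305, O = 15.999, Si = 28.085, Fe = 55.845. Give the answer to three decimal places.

36.21 wt% MgO ÷ 40.304 g/mol = 0.89842 mol, giving 0.89842 Mg and 0.89842 O.
5.55 wt% FeO ÷ 71.844 g/mol = 0.07725 mol, giving 0.07725 Fe and 0.07725 O.
58.93 wt% SiO2 ÷ 60.083 g/mol = 0.98081 mol, giving 0.98081 Si and 1.96162 O.
Oxygen sums to 2.93729; scaling by 6/2.93729 = 2.04270 puts the formula on 6 O.
Fe: 0.07725 × 2.04270 = 0.158 atoms per formula unit.

0.158 Fe apfu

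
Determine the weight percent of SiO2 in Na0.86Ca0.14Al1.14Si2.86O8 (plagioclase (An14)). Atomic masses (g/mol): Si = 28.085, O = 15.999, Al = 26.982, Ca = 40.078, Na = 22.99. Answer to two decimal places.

64.98 wt%

Formula mass = 264.457 g/mol.
2.86 Si → 2.8600 mol SiO2 per formula unit; M(SiO2) = 60.083, so SiO2 mass = 171.837 g.
171.837/264.457 × 100 = 64.98 wt%.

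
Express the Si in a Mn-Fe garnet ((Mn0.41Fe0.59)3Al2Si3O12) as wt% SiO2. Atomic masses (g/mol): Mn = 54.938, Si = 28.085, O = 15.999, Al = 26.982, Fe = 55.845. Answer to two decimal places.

Formula mass = 496.626 g/mol.
3 Si → 3.0000 mol SiO2 per formula unit; M(SiO2) = 60.083, so SiO2 mass = 180.249 g.
180.249/496.626 × 100 = 36.29 wt%.

36.29 wt%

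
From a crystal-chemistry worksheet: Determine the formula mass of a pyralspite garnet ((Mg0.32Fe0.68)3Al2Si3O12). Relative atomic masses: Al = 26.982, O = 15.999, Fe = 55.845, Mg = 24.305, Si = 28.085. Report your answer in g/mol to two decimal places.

M = 0.96*24.305 + 2.04*55.845 + 2*26.982 + 3*28.085 + 12*15.999

467.46 g/mol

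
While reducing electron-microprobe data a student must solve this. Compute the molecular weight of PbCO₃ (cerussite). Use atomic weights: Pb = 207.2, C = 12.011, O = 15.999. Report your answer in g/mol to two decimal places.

267.21 g/mol

Pb: 1 × 207.2 = 207.2000
C: 1 × 12.011 = 12.0110
O: 3 × 15.999 = 47.9970
Summing the contributions gives the formula mass.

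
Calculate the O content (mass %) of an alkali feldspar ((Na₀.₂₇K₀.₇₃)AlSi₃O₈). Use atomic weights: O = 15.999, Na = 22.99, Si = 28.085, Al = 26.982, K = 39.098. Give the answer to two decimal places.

46.72 mass %

Molar mass of (Na₀.₂₇K₀.₇₃)AlSi₃O₈: 0.27×22.99 + 0.73×39.098 + 1×26.982 + 3×28.085 + 8×15.999 = 273.978 g/mol.
Mass of O per formula unit: 8 × 15.999 = 127.992 g.
Weight fraction O = 127.992 / 273.978 = 0.4672.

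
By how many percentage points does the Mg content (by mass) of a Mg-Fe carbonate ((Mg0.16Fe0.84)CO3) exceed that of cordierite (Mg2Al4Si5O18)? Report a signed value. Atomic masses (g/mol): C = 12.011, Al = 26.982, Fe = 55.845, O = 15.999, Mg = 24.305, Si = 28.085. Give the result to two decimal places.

M((Mg0.16Fe0.84)CO3) = 110.807 g/mol, so wt% Mg = 3.889/110.807 × 100 = 3.51%.
M(Mg2Al4Si5O18) = 584.945 g/mol, so wt% Mg = 48.610/584.945 × 100 = 8.31%.
3.51 − 8.31 = -4.80 pp.

-4.80 percentage points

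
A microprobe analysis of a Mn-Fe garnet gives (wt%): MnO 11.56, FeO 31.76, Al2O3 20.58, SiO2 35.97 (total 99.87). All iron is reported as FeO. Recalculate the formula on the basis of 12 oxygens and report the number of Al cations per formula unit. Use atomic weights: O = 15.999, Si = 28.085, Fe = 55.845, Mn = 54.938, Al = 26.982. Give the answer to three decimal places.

MnO: 11.56/70.937 = 0.16296 mol → 0.16296 mol Mn, 0.16296 mol O.
FeO: 31.76/71.844 = 0.44207 mol → 0.44207 mol Fe, 0.44207 mol O.
Al2O3: 20.58/101.961 = 0.20184 mol → 0.40368 mol Al, 0.60552 mol O.
SiO2: 35.97/60.083 = 0.59867 mol → 0.59867 mol Si, 1.19734 mol O.
Total oxygen = 2.40789 mol. Normalization factor = 12/2.40789 = 4.98362.
Al per 12 O = 0.40368 × 4.98362 = 2.012.

2.012 Al apfu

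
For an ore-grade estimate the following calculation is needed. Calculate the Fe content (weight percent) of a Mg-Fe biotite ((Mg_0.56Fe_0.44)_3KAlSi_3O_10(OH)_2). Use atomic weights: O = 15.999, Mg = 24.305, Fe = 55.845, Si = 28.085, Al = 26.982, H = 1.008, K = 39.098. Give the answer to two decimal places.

16.06 weight percent

M((Mg_0.56Fe_0.44)_3KAlSi_3O_10(OH)_2) = 458.887 g/mol.
Fe contributes 1.32 × 55.845 = 73.715 g per mole.
73.715/458.887 = 0.1606 → 16.06%.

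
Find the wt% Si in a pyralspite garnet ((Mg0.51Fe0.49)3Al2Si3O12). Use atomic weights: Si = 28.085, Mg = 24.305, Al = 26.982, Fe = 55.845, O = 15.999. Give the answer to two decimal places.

18.74 weight percent

M((Mg0.51Fe0.49)3Al2Si3O12) = 449.486 g/mol.
Si contributes 3 × 28.085 = 84.255 g per mole.
84.255/449.486 = 0.1874 → 18.74%.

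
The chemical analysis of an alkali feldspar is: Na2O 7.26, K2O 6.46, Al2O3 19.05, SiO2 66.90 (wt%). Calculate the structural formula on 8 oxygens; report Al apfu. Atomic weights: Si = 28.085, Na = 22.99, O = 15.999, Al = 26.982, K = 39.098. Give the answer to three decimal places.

1.005 Al apfu

Na2O (M=61.979): mol = 0.11714; Na = 0.23428, O = 0.11714.
K2O (M=94.195): mol = 0.06858; K = 0.13716, O = 0.06858.
Al2O3 (M=101.961): mol = 0.18684; Al = 0.37368, O = 0.56052.
SiO2 (M=60.083): mol = 1.11346; Si = 1.11346, O = 2.22692.
ΣO = 2.97316; factor = 8/ΣO = 2.69074.
Al apfu = 0.37368 × 2.69074 = 1.005.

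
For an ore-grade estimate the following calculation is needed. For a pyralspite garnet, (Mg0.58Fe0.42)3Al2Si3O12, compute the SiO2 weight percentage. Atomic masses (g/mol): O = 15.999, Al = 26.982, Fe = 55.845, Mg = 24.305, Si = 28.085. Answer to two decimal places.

M((Mg0.58Fe0.42)3Al2Si3O12) = 442.862 g/mol; M(SiO2) = 60.083 g/mol.
Moles SiO2 per formula unit = 3 Si ÷ 1 = 3.0000.
SiO2 fraction = (3.0000 × 60.083) / 442.862 = 180.249/442.862 = 0.4070.

40.70 wt%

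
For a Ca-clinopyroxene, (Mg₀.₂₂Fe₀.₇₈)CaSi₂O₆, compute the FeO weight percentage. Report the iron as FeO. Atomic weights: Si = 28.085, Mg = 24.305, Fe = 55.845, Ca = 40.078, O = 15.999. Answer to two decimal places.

M((Mg₀.₂₂Fe₀.₇₈)CaSi₂O₆) = 241.148 g/mol; M(FeO) = 71.844 g/mol.
Moles FeO per formula unit = 0.78 Fe ÷ 1 = 0.7800.
FeO fraction = (0.7800 × 71.844) / 241.148 = 56.038/241.148 = 0.2324.

23.24 wt%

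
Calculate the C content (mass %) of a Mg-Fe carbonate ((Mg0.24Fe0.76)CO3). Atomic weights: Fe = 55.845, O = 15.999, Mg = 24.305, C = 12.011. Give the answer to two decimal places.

11.09 mass %

Formula mass = 0.24*24.305 + 0.76*55.845 + 1*12.011 + 3*15.999 = 108.283 g/mol, of which 12.011 g is C.
So C makes up 12.011/108.283 = 0.1109 of the mass, i.e. 11.09%.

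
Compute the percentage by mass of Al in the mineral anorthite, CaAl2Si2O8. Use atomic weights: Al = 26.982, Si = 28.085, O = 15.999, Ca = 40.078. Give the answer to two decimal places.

Formula mass = 1·40.078 + 2·26.982 + 2·28.085 + 8·15.999 = 278.204 g/mol, of which 53.964 g is Al.
So Al makes up 53.964/278.204 = 0.1940 of the mass, i.e. 19.40%.

19.40 weight percent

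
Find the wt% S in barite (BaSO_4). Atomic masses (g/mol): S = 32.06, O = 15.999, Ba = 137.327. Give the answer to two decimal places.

Formula mass = 1×137.327 + 1×32.06 + 4×15.999 = 233.383 g/mol, of which 32.060 g is S.
So S makes up 32.060/233.383 = 0.1374 of the mass, i.e. 13.74%.

13.74 weight percent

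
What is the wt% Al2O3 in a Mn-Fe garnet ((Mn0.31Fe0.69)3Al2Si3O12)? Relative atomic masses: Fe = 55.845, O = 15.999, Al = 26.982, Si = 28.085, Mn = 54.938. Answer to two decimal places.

Molar mass of (Mn0.31Fe0.69)3Al2Si3O12 = 0.93×54.938 + 2.07×55.845 + 2×26.982 + 3×28.085 + 12×15.999 = 496.898 g/mol.
Each formula unit contains 2 Al, equivalent to 2/2 = 1.0000 mol Al2O3.
M(Al2O3) = 2×26.982 + 3×15.999 = 101.961 g/mol.
Mass of Al2O3 per formula unit = 1.0000 × 101.961 = 101.961 g.
Al2O3 wt% = 101.961 / 496.898 × 100 = 20.52%.

20.52 wt%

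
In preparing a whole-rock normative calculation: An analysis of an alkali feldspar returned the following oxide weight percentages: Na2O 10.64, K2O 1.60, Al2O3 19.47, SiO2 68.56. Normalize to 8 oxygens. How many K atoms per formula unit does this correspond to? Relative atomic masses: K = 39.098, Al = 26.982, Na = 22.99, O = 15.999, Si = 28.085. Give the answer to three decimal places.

Na2O: 10.64/61.979 = 0.17167 mol → 0.34334 mol Na, 0.17167 mol O.
K2O: 1.60/94.195 = 0.01699 mol → 0.03398 mol K, 0.01699 mol O.
Al2O3: 19.47/101.961 = 0.19096 mol → 0.38192 mol Al, 0.57288 mol O.
SiO2: 68.56/60.083 = 1.14109 mol → 1.14109 mol Si, 2.28218 mol O.
Total oxygen = 3.04372 mol. Normalization factor = 8/3.04372 = 2.62836.
K per 8 O = 0.03398 × 2.62836 = 0.089.

0.089 K apfu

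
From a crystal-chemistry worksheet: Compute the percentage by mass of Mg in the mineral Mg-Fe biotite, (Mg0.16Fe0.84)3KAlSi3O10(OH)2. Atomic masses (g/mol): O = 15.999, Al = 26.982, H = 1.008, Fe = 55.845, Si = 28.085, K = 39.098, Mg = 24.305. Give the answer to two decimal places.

Molar mass of (Mg0.16Fe0.84)3KAlSi3O10(OH)2: 0.48*24.305 + 2.52*55.845 + 1*39.098 + 1*26.982 + 3*28.085 + 12*15.999 + 2*1.008 = 496.735 g/mol.
Mass of Mg per formula unit: 0.48 × 24.305 = 11.666 g.
Weight fraction Mg = 11.666 / 496.735 = 0.0235.

2.35 mass %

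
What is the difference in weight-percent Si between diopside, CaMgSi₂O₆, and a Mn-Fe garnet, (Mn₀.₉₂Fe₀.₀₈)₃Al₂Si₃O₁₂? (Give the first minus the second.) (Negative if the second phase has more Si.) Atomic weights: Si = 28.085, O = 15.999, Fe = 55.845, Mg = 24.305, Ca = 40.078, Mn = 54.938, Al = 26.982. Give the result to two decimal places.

8.93 percentage points

Si in CaMgSi₂O₆: molar mass 216.547 g/mol; 2×28.085 = 56.170 g → 25.94 wt%.
Si in (Mn₀.₉₂Fe₀.₀₈)₃Al₂Si₃O₁₂: molar mass 495.239 g/mol; 3×28.085 = 84.255 g → 17.01 wt%.
Difference = 25.94 − 17.01 = 8.93 percentage points.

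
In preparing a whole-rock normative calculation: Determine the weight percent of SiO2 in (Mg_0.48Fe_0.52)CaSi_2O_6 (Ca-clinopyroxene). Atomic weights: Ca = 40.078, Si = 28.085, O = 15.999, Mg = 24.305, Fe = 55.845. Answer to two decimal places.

M((Mg_0.48Fe_0.52)CaSi_2O_6) = 232.948 g/mol; M(SiO2) = 60.083 g/mol.
Moles SiO2 per formula unit = 2 Si ÷ 1 = 2.0000.
SiO2 fraction = (2.0000 × 60.083) / 232.948 = 120.166/232.948 = 0.5158.

51.58 wt%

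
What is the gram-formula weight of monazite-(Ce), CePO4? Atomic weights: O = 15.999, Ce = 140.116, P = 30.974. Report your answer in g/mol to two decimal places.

M = 1*140.116 + 1*30.974 + 4*15.999

235.09 g/mol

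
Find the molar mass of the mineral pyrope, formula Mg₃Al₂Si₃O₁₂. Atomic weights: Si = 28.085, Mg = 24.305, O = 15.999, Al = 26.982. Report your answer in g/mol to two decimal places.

Mg: 3 × 24.305 = 72.9150
Al: 2 × 26.982 = 53.9640
Si: 3 × 28.085 = 84.2550
O: 12 × 15.999 = 191.9880
Summing the contributions gives the formula mass.

403.12 g/mol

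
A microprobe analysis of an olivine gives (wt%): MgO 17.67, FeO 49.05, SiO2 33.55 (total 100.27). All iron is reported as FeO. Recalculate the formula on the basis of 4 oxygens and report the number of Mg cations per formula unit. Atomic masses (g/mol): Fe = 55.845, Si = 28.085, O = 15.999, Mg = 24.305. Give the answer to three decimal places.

17.67 wt% MgO ÷ 40.304 g/mol = 0.43842 mol, giving 0.43842 Mg and 0.43842 O.
49.05 wt% FeO ÷ 71.844 g/mol = 0.68273 mol, giving 0.68273 Fe and 0.68273 O.
33.55 wt% SiO2 ÷ 60.083 g/mol = 0.55839 mol, giving 0.55839 Si and 1.11678 O.
Oxygen sums to 2.23793; scaling by 4/2.23793 = 1.78737 puts the formula on 4 O.
Mg: 0.43842 × 1.78737 = 0.784 atoms per formula unit.

0.784 Mg apfu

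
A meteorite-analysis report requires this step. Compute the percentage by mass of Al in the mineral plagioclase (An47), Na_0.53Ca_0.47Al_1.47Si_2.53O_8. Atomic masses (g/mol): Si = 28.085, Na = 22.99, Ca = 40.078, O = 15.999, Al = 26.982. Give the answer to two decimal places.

M(Na_0.53Ca_0.47Al_1.47Si_2.53O_8) = 269.732 g/mol.
Al contributes 1.47 × 26.982 = 39.664 g per mole.
39.664/269.732 = 0.1470 → 14.70%.

14.70 wt%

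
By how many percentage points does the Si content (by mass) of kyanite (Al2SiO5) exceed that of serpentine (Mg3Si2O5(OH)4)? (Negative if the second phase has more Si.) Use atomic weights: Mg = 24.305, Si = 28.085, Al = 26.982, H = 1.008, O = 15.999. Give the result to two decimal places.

First mineral: 28.085 g Si in 162.044 g formula = 17.33 wt% Si.
Second mineral: 56.170 g Si in 277.108 g formula = 20.27 wt% Si.
17.33% − 20.27% gives a difference of -2.94 percentage points.

-2.94 percentage points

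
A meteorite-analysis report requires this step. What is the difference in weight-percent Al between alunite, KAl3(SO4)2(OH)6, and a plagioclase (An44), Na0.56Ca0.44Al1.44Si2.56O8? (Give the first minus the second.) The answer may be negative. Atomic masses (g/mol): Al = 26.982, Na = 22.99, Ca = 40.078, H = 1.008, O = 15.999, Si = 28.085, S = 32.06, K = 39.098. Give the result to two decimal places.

5.11 percentage points

First mineral: 80.946 g Al in 414.198 g formula = 19.54 wt% Al.
Second mineral: 38.854 g Al in 269.252 g formula = 14.43 wt% Al.
19.54% − 14.43% gives a difference of 5.11 percentage points.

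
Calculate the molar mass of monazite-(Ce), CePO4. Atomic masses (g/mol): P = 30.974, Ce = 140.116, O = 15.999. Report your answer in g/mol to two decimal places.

235.09 g/mol

Ce: 1 × 140.116 = 140.1160
P: 1 × 30.974 = 30.9740
O: 4 × 15.999 = 63.9960
Summing the contributions gives the formula mass.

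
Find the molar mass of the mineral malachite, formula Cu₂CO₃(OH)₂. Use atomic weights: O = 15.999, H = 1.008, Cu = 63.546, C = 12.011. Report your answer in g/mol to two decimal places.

221.11 g/mol

M = 2*63.546 + 1*12.011 + 5*15.999 + 2*1.008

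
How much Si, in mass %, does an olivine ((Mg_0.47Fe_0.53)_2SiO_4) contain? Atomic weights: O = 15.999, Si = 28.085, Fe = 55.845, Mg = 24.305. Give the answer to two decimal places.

M((Mg_0.47Fe_0.53)_2SiO_4) = 174.123 g/mol.
Si contributes 1 × 28.085 = 28.085 g per mole.
28.085/174.123 = 0.1613 → 16.13%.

16.13 mass %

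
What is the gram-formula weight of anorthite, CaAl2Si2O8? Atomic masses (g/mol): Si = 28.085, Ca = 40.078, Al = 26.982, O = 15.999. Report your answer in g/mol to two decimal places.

The formula mass is the sum 1·40.078 + 2·26.982 + 2·28.085 + 8·15.999.

278.20 g/mol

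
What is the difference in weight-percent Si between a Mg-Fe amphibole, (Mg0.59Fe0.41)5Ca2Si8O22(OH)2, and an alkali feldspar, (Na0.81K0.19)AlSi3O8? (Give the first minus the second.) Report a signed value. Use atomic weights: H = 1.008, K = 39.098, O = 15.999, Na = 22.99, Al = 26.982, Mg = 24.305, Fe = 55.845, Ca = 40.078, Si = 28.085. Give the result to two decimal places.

-6.14 percentage points

First mineral: 224.680 g Si in 877.010 g formula = 25.62 wt% Si.
Second mineral: 84.255 g Si in 265.280 g formula = 31.76 wt% Si.
25.62% − 31.76% gives a difference of -6.14 percentage points.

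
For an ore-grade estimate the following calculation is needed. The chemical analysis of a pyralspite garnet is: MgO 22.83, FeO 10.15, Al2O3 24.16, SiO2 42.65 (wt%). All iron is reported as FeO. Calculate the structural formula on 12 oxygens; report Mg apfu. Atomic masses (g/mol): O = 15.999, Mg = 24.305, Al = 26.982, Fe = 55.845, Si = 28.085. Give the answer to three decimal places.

MgO (M=40.304): mol = 0.56645; Mg = 0.56645, O = 0.56645.
FeO (M=71.844): mol = 0.14128; Fe = 0.14128, O = 0.14128.
Al2O3 (M=101.961): mol = 0.23695; Al = 0.47390, O = 0.71085.
SiO2 (M=60.083): mol = 0.70985; Si = 0.70985, O = 1.41970.
ΣO = 2.83828; factor = 12/ΣO = 4.22791.
Mg apfu = 0.56645 × 4.22791 = 2.395.

2.395 Mg apfu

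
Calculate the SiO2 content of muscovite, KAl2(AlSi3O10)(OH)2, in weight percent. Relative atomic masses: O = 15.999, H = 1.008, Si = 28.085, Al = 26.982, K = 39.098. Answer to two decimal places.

M(KAl2(AlSi3O10)(OH)2) = 398.303 g/mol; M(SiO2) = 60.083 g/mol.
Moles SiO2 per formula unit = 3 Si ÷ 1 = 3.0000.
SiO2 fraction = (3.0000 × 60.083) / 398.303 = 180.249/398.303 = 0.4525.

45.25 wt%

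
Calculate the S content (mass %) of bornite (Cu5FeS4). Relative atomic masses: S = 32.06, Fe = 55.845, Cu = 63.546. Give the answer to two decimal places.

25.56 mass %

M(Cu5FeS4) = 501.815 g/mol.
S contributes 4 × 32.06 = 128.240 g per mole.
128.240/501.815 = 0.2556 → 25.56%.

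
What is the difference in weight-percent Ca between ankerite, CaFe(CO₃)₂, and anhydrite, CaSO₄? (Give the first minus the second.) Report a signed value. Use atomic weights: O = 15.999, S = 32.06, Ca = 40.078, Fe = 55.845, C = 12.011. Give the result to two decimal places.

-10.88 percentage points

M(CaFe(CO₃)₂) = 215.939 g/mol, so wt% Ca = 40.078/215.939 × 100 = 18.56%.
M(CaSO₄) = 136.134 g/mol, so wt% Ca = 40.078/136.134 × 100 = 29.44%.
18.56 − 29.44 = -10.88 pp.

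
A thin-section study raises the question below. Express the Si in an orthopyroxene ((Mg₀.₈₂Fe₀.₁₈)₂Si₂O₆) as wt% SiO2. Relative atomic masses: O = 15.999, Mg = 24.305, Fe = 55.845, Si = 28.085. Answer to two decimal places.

Molar mass of (Mg₀.₈₂Fe₀.₁₈)₂Si₂O₆ = 1.64*24.305 + 0.36*55.845 + 2*28.085 + 6*15.999 = 212.128 g/mol.
Each formula unit contains 2 Si, equivalent to 2/1 = 2.0000 mol SiO2.
M(SiO2) = 1×28.085 + 2×15.999 = 60.083 g/mol.
Mass of SiO2 per formula unit = 2.0000 × 60.083 = 120.166 g.
SiO2 wt% = 120.166 / 212.128 × 100 = 56.65%.

56.65 wt%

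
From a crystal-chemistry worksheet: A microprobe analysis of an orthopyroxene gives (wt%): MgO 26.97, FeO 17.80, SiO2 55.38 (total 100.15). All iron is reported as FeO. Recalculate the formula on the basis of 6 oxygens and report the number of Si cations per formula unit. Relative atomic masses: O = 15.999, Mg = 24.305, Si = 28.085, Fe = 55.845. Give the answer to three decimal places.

2.003 Si apfu

MgO: 26.97/40.304 = 0.66916 mol → 0.66916 mol Mg, 0.66916 mol O.
FeO: 17.80/71.844 = 0.24776 mol → 0.24776 mol Fe, 0.24776 mol O.
SiO2: 55.38/60.083 = 0.92172 mol → 0.92172 mol Si, 1.84344 mol O.
Total oxygen = 2.76036 mol. Normalization factor = 6/2.76036 = 2.17363.
Si per 6 O = 0.92172 × 2.17363 = 2.003.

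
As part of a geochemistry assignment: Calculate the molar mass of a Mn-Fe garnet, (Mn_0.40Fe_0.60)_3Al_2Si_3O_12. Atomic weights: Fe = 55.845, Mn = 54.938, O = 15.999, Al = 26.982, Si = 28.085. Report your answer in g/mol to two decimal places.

M = 1.20(54.938) + 1.80(55.845) + 2(26.982) + 3(28.085) + 12(15.999)

496.65 g/mol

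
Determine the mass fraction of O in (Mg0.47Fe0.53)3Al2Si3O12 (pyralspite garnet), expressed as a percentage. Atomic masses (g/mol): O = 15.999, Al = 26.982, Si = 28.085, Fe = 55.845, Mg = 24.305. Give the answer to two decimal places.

42.36 mass %

Molar mass of (Mg0.47Fe0.53)3Al2Si3O12: 1.41×24.305 + 1.59×55.845 + 2×26.982 + 3×28.085 + 12×15.999 = 453.271 g/mol.
Mass of O per formula unit: 12 × 15.999 = 191.988 g.
Weight fraction O = 191.988 / 453.271 = 0.4236.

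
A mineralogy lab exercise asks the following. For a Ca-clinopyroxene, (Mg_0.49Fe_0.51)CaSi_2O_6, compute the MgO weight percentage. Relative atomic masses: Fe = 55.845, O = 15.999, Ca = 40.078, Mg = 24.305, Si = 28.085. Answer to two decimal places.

Formula mass = 232.632 g/mol.
0.49 Mg → 0.4900 mol MgO per formula unit; M(MgO) = 40.304, so MgO mass = 19.749 g.
19.749/232.632 × 100 = 8.49 wt%.

8.49 wt%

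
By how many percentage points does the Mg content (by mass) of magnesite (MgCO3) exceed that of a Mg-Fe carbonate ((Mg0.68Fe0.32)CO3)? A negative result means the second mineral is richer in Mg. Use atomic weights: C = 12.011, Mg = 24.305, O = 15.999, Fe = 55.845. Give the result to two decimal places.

First mineral: 24.305 g Mg in 84.313 g formula = 28.83 wt% Mg.
Second mineral: 16.527 g Mg in 94.406 g formula = 17.51 wt% Mg.
28.83% − 17.51% gives a difference of 11.32 percentage points.

11.32 percentage points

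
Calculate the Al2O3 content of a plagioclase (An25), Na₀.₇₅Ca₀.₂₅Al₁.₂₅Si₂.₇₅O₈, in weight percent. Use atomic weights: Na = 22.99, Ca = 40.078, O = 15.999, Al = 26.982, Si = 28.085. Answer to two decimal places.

M(Na₀.₇₅Ca₀.₂₅Al₁.₂₅Si₂.₇₅O₈) = 266.215 g/mol; M(Al2O3) = 101.961 g/mol.
Moles Al2O3 per formula unit = 1.25 Al ÷ 2 = 0.6250.
Al2O3 fraction = (0.6250 × 101.961) / 266.215 = 63.726/266.215 = 0.2394.

23.94 wt%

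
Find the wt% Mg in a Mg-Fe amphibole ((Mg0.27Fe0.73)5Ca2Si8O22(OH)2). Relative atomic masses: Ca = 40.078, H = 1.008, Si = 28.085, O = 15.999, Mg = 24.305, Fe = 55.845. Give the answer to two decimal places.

Molar mass of (Mg0.27Fe0.73)5Ca2Si8O22(OH)2: 1.35·24.305 + 3.65·55.845 + 2·40.078 + 8·28.085 + 24·15.999 + 2·1.008 = 927.474 g/mol.
Mass of Mg per formula unit: 1.35 × 24.305 = 32.812 g.
Weight fraction Mg = 32.812 / 927.474 = 0.0354.

3.54 mass %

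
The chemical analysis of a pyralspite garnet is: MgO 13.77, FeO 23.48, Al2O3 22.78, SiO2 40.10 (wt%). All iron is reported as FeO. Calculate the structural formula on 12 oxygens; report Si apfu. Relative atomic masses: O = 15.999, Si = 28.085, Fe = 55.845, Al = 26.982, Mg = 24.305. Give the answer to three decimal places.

2.996 Si apfu

MgO (M=40.304): mol = 0.34165; Mg = 0.34165, O = 0.34165.
FeO (M=71.844): mol = 0.32682; Fe = 0.32682, O = 0.32682.
Al2O3 (M=101.961): mol = 0.22342; Al = 0.44684, O = 0.67026.
SiO2 (M=60.083): mol = 0.66741; Si = 0.66741, O = 1.33482.
ΣO = 2.67355; factor = 12/ΣO = 4.48841.
Si apfu = 0.66741 × 4.48841 = 2.996.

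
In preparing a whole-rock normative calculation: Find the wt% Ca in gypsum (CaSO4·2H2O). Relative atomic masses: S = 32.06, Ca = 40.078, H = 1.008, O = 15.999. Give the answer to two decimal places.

23.28 mass %

M(CaSO4·2H2O) = 172.164 g/mol.
Ca contributes 1 × 40.078 = 40.078 g per mole.
40.078/172.164 = 0.2328 → 23.28%.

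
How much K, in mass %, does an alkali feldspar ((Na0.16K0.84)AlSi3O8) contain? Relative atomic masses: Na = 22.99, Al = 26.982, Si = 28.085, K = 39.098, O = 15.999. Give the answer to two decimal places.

11.91 mass %

Formula mass = 0.16·22.99 + 0.84·39.098 + 1·26.982 + 3·28.085 + 8·15.999 = 275.750 g/mol, of which 32.842 g is K.
So K makes up 32.842/275.750 = 0.1191 of the mass, i.e. 11.91%.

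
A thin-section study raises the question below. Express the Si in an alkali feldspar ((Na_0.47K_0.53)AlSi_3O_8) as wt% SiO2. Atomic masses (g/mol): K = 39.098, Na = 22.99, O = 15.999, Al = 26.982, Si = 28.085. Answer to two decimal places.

66.57 wt%

Formula mass = 270.756 g/mol.
3 Si → 3.0000 mol SiO2 per formula unit; M(SiO2) = 60.083, so SiO2 mass = 180.249 g.
180.249/270.756 × 100 = 66.57 wt%.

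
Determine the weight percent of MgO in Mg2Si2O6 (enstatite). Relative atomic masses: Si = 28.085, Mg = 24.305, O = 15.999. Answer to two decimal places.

40.15 wt%

Molar mass of Mg2Si2O6 = 2×24.305 + 2×28.085 + 6×15.999 = 200.774 g/mol.
Each formula unit contains 2 Mg, equivalent to 2/1 = 2.0000 mol MgO.
M(MgO) = 1×24.305 + 1×15.999 = 40.304 g/mol.
Mass of MgO per formula unit = 2.0000 × 40.304 = 80.608 g.
MgO wt% = 80.608 / 200.774 × 100 = 40.15%.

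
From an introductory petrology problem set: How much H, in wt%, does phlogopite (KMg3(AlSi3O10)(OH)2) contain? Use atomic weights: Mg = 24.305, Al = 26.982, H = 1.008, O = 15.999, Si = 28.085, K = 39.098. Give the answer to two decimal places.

M(KMg3(AlSi3O10)(OH)2) = 417.254 g/mol.
H contributes 2 × 1.008 = 2.016 g per mole.
2.016/417.254 = 0.0048 → 0.48%.

0.48 wt%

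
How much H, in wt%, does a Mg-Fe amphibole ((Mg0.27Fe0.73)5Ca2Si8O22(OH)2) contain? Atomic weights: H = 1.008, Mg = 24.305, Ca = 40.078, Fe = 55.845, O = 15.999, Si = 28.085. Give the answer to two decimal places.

Formula mass = 1.35×24.305 + 3.65×55.845 + 2×40.078 + 8×28.085 + 24×15.999 + 2×1.008 = 927.474 g/mol, of which 2.016 g is H.
So H makes up 2.016/927.474 = 0.0022 of the mass, i.e. 0.22%.

0.22 wt%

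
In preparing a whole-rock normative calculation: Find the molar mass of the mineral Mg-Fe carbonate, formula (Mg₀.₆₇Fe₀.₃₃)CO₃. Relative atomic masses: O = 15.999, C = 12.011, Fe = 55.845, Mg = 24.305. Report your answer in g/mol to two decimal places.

M = 0.67·24.305 + 0.33·55.845 + 1·12.011 + 3·15.999

94.72 g/mol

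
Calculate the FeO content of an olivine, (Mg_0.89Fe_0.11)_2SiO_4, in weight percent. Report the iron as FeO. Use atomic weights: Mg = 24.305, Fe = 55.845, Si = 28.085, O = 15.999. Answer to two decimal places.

10.71 wt%

Formula mass = 147.630 g/mol.
0.22 Fe → 0.2200 mol FeO per formula unit; M(FeO) = 71.844, so FeO mass = 15.806 g.
15.806/147.630 × 100 = 10.71 wt%.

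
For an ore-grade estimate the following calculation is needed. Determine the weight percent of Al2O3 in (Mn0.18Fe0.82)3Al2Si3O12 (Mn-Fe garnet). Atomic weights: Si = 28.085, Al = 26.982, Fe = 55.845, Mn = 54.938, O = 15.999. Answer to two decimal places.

M((Mn0.18Fe0.82)3Al2Si3O12) = 497.252 g/mol; M(Al2O3) = 101.961 g/mol.
Moles Al2O3 per formula unit = 2 Al ÷ 2 = 1.0000.
Al2O3 fraction = (1.0000 × 101.961) / 497.252 = 101.961/497.252 = 0.2050.

20.50 wt%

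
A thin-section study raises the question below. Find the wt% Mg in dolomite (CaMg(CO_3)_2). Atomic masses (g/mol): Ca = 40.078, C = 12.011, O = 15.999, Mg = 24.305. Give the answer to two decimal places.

13.18 wt%

M(CaMg(CO_3)_2) = 184.399 g/mol.
Mg contributes 1 × 24.305 = 24.305 g per mole.
24.305/184.399 = 0.1318 → 13.18%.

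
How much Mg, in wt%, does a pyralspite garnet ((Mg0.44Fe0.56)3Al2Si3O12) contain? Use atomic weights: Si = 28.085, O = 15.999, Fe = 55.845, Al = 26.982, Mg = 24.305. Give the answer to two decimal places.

Formula mass = 1.32*24.305 + 1.68*55.845 + 2*26.982 + 3*28.085 + 12*15.999 = 456.109 g/mol, of which 32.083 g is Mg.
So Mg makes up 32.083/456.109 = 0.0703 of the mass, i.e. 7.03%.

7.03 wt%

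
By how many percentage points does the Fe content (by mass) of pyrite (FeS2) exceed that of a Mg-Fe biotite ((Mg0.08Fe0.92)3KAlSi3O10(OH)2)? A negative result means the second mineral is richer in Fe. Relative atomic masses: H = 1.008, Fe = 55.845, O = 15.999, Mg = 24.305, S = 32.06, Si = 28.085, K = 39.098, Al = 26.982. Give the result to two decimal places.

15.99 percentage points

First mineral: 55.845 g Fe in 119.965 g formula = 46.55 wt% Fe.
Second mineral: 154.132 g Fe in 504.304 g formula = 30.56 wt% Fe.
46.55% − 30.56% gives a difference of 15.99 percentage points.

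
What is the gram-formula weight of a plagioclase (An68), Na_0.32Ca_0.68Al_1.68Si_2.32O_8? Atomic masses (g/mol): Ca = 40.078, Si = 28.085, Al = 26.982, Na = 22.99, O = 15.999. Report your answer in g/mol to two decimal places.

The formula mass is the sum 0.32(22.99) + 0.68(40.078) + 1.68(26.982) + 2.32(28.085) + 8(15.999).

273.09 g/mol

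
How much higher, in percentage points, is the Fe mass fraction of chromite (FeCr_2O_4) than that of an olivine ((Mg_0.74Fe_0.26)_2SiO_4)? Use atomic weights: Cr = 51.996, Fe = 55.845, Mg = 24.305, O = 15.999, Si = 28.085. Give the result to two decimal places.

M(FeCr_2O_4) = 223.833 g/mol, so wt% Fe = 55.845/223.833 × 100 = 24.95%.
M((Mg_0.74Fe_0.26)_2SiO_4) = 157.092 g/mol, so wt% Fe = 29.039/157.092 × 100 = 18.49%.
24.95 − 18.49 = 6.46 pp.

6.46 percentage points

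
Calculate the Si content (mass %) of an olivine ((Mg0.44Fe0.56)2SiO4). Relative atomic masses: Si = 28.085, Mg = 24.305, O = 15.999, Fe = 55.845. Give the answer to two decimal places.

15.96 mass %

M((Mg0.44Fe0.56)2SiO4) = 176.016 g/mol.
Si contributes 1 × 28.085 = 28.085 g per mole.
28.085/176.016 = 0.1596 → 15.96%.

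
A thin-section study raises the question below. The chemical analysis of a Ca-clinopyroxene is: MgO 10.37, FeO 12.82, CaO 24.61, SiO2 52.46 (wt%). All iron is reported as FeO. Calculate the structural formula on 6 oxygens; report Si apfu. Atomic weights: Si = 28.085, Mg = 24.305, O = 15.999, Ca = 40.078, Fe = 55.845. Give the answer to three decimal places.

1.999 Si apfu

MgO (M=40.304): mol = 0.25729; Mg = 0.25729, O = 0.25729.
FeO (M=71.844): mol = 0.17844; Fe = 0.17844, O = 0.17844.
CaO (M=56.077): mol = 0.43886; Ca = 0.43886, O = 0.43886.
SiO2 (M=60.083): mol = 0.87313; Si = 0.87313, O = 1.74626.
ΣO = 2.62085; factor = 6/ΣO = 2.28933.
Si apfu = 0.87313 × 2.28933 = 1.999.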